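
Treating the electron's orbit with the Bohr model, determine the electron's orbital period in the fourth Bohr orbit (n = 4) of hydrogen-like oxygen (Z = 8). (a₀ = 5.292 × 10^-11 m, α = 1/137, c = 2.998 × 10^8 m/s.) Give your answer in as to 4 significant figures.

151.9 as

r = n²a₀/Z = 4²·5.292 × 10^-11/8 = 1.058 × 10^-10 m
v = Zαc/n = 8·0.007299·2.998 × 10^8/4 = 4.377 × 10^6 m/s
T = 2πr/v = 1.519 × 10^-16 s = 151.9 as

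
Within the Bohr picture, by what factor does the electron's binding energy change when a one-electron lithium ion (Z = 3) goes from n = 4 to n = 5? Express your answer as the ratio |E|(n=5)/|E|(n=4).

16/25

|E| ∝ Z^2 · n^-2; with Z fixed, |E| ∝ n^-2.
|E|(n=5)/|E|(n=4) = (5/4)^-2 = 16/25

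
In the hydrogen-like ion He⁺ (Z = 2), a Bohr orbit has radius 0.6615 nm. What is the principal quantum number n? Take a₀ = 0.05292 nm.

5

r_n = n²a₀/Z ⇒ n² = rZ/a₀ = 0.6615 × 2 / 0.05292 ≈ 25.00
n = 5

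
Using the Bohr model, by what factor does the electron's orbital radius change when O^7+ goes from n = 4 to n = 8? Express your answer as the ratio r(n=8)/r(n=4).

r ∝ Z^-1 · n^2; with Z fixed, r ∝ n^2.
r(n=8)/r(n=4) = (8/4)^2 = 4

4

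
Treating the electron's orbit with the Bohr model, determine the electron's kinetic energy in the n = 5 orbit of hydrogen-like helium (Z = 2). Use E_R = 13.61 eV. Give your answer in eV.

For a Coulomb orbit the virial theorem gives K = −E_n.
E_n = −E_R·Z²/n², so K = E_R·Z²/n² = 13.61 × 2²/5² = 2.178 eV

2.178 eV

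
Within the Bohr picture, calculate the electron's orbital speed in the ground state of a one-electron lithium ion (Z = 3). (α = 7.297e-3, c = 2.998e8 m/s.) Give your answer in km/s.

v_n = Zαc/n = 3 × 0.007297 × 2.998e8 / 1
    = 6563 km/s

6563 km/s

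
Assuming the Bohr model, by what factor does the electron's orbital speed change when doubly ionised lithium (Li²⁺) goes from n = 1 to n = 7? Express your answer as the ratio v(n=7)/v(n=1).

1/7

v ∝ Z^1 · n^-1; with Z fixed, v ∝ n^-1.
v(n=7)/v(n=1) = (7/1)^-1 = 1/7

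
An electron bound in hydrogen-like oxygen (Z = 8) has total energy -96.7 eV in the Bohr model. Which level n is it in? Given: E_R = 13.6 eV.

3

E_n = −E_R Z²/n² ⇒ n² = E_R Z²/(−E_n) = 13.6 × 8² / 96.7 ≈ 9.00
n = 3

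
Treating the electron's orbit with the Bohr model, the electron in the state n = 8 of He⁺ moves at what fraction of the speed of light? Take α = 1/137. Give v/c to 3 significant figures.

0.00182

v_n = Zαc/n, so v/c = Zα/n = 2 × 0.00730 / 8 = 0.00182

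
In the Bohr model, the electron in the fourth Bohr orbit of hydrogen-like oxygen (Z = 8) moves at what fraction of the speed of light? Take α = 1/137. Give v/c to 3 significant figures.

0.0146

v_n = Zαc/n, so v/c = Zα/n = 8 × 0.00730 / 4 = 0.0146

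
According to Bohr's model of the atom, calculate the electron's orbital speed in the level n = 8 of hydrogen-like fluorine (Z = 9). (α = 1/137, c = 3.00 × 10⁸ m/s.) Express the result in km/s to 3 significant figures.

v_n = Zαc/n = 9 × 0.00730 × 3.00 × 10⁸ / 8
    = 2460 km/s

2460 km/s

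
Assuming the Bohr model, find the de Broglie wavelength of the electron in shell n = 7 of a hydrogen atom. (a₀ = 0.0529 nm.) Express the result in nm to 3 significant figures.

The Bohr quantisation condition is nλ = 2πr_n.
r_n = n²a₀/Z = 2.59 nm
λ = 2πr_n/n = 2π·2.59/7 = 2.33 nm

2.33 nm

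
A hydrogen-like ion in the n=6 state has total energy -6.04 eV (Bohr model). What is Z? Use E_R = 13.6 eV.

4

E_n = −E_R Z²/n² ⇒ Z² = −E_n n²/E_R = 6.04 × 6² / 13.6 ≈ 15.99
Z = 4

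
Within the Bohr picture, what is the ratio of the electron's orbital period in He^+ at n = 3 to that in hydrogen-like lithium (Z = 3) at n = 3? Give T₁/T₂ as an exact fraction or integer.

T ∝ Z^-2 · n^3
T₁/T₂ = (2/3)^-2 · (3/3)^3 = 9/4

9/4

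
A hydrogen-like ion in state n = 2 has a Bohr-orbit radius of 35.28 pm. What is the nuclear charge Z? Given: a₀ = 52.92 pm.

r_n = n²a₀/Z ⇒ Z = n²a₀/r = 2² × 52.92 / 35.28 ≈ 6.00
Z = 6

6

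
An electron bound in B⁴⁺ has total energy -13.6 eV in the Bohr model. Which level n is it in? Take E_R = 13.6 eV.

E_n = −E_R Z²/n² ⇒ n² = E_R Z²/(−E_n) = 13.6 × 5² / 13.6 ≈ 25.00
n = 5

5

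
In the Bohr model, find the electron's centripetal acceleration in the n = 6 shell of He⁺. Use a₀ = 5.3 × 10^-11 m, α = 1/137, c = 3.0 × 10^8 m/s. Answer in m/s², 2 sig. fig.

r = n²a₀/Z = 9.5 × 10^-10 m, v = Zαc/n = 7.3 × 10^5 m/s
a = v²/r = (7.3 × 10^5)² / 9.5 × 10^-10 = 5.6 × 10^20 m/s²

5.6 × 10^20 m/s²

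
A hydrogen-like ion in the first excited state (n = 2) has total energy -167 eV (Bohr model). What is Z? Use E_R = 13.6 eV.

E_n = −E_R Z²/n² ⇒ Z² = −E_n n²/E_R = 167 × 2² / 13.6 ≈ 49.12
Z = 7

7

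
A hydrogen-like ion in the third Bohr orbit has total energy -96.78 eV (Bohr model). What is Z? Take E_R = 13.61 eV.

8

E_n = −E_R Z²/n² ⇒ Z² = −E_n n²/E_R = 96.78 × 3² / 13.61 ≈ 64.00
Z = 8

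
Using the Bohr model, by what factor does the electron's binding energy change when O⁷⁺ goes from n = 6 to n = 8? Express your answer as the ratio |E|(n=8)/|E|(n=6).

9/16

|E| ∝ Z^2 · n^-2; with Z fixed, |E| ∝ n^-2.
|E|(n=8)/|E|(n=6) = (8/6)^-2 = 9/16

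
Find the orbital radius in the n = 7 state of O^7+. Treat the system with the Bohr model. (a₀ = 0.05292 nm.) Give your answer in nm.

r_n = n²a₀/Z = 7² × 0.05292 / 8
    = 49 × 0.05292 / 8 = 0.3241 nm

0.3241 nm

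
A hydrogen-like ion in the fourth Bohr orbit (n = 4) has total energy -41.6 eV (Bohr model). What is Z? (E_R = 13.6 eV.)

7

E_n = −E_R Z²/n² ⇒ Z² = −E_n n²/E_R = 41.6 × 4² / 13.6 ≈ 48.94
Z = 7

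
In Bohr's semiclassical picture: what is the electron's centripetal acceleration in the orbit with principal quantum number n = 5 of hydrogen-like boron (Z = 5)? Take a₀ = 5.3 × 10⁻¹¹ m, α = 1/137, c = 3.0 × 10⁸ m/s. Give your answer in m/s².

r = n²a₀/Z = 2.6 × 10⁻¹⁰ m, v = Zαc/n = 2.2 × 10⁶ m/s
a = v²/r = (2.2 × 10⁶)² / 2.6 × 10⁻¹⁰ = 1.8 × 10²² m/s²

1.8 × 10²² m/s²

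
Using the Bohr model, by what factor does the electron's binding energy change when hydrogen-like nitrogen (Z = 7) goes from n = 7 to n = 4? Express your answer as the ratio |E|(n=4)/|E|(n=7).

49/16

|E| ∝ Z^2 · n^-2; with Z fixed, |E| ∝ n^-2.
|E|(n=4)/|E|(n=7) = (4/7)^-2 = 49/16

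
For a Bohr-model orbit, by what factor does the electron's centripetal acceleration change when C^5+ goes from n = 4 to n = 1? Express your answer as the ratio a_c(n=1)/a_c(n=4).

a_c ∝ Z^3 · n^-4; with Z fixed, a_c ∝ n^-4.
a_c(n=1)/a_c(n=4) = (1/4)^-4 = 256

256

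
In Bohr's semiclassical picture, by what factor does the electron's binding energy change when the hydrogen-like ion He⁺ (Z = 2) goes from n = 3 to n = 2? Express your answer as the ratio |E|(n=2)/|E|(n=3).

|E| ∝ Z^2 · n^-2; with Z fixed, |E| ∝ n^-2.
|E|(n=2)/|E|(n=3) = (2/3)^-2 = 9/4

9/4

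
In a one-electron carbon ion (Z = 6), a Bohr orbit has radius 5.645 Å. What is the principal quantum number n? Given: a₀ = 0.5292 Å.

8

r_n = n²a₀/Z ⇒ n² = rZ/a₀ = 5.645 × 6 / 0.5292 ≈ 64.00
n = 8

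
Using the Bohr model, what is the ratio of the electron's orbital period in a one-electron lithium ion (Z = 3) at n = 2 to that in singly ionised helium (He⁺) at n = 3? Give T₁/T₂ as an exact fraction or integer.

T ∝ Z^-2 · n^3
T₁/T₂ = (3/2)^-2 · (2/3)^3 = 32/243

32/243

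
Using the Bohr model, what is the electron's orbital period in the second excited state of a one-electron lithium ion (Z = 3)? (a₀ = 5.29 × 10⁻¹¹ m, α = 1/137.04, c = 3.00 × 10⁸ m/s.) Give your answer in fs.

r = n²a₀/Z = 3²·5.29 × 10⁻¹¹/3 = 1.59 × 10⁻¹⁰ m
v = Zαc/n = 3·0.00730·3.00 × 10⁸/3 = 2.19 × 10⁶ m/s
T = 2πr/v = 4.55 × 10⁻¹⁶ s = 0.455 fs

0.455 fs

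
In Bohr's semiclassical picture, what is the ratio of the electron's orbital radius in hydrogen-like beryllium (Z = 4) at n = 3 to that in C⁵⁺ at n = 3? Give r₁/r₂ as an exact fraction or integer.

3/2

r ∝ Z^-1 · n^2
r₁/r₂ = (4/6)^-1 · (3/3)^2 = 3/2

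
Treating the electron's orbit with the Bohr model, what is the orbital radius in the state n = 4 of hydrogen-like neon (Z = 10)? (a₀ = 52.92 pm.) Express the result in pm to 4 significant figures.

84.67 pm

r_n = n²a₀/Z = 4² × 52.92 / 10
    = 16 × 52.92 / 10 = 84.67 pm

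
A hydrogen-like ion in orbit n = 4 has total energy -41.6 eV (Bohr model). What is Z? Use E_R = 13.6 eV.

E_n = −E_R Z²/n² ⇒ Z² = −E_n n²/E_R = 41.6 × 4² / 13.6 ≈ 48.94
Z = 7

7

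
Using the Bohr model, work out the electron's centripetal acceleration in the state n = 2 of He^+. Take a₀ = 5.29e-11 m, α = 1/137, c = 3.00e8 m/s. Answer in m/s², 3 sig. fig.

4.53e22 m/s²

r = n²a₀/Z = 1.06e-10 m, v = Zαc/n = 2.19e6 m/s
a = v²/r = (2.19e6)² / 1.06e-10 = 4.53e22 m/s²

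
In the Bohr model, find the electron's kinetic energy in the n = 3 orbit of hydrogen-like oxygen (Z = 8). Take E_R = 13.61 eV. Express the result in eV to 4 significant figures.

96.78 eV

For a Coulomb orbit the virial theorem gives K = −E_n.
E_n = −E_R·Z²/n², so K = E_R·Z²/n² = 13.61 × 8²/3² = 96.78 eV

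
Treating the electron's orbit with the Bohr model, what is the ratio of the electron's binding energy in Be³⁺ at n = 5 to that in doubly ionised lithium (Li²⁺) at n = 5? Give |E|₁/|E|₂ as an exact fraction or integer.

|E| ∝ Z^2 · n^-2
|E|₁/|E|₂ = (4/3)^2 · (5/5)^-2 = 16/9

16/9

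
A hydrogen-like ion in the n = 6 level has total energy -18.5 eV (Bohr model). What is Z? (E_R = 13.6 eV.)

7

E_n = −E_R Z²/n² ⇒ Z² = −E_n n²/E_R = 18.5 × 6² / 13.6 ≈ 48.97
Z = 7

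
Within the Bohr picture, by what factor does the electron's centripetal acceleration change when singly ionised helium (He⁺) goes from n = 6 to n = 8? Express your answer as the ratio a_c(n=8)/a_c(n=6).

81/256

a_c ∝ Z^3 · n^-4; with Z fixed, a_c ∝ n^-4.
a_c(n=8)/a_c(n=6) = (8/6)^-4 = 81/256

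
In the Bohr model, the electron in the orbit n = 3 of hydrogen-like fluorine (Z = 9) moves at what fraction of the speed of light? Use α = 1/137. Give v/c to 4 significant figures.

v_n = Zαc/n, so v/c = Zα/n = 9 × 0.007299 / 3 = 0.02190

0.02190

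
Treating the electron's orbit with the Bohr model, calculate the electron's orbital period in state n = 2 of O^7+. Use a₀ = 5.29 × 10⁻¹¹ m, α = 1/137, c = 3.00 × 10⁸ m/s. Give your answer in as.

r = n²a₀/Z = 2²·5.29 × 10⁻¹¹/8 = 2.65 × 10⁻¹¹ m
v = Zαc/n = 8·0.00730·3.00 × 10⁸/2 = 8.76 × 10⁶ m/s
T = 2πr/v = 1.90 × 10⁻¹⁷ s = 19.0 as

19.0 as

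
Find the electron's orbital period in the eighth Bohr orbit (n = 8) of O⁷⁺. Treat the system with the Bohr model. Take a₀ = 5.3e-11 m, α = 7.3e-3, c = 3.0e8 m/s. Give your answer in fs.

r = n²a₀/Z = 8²·5.3e-11/8 = 4.2e-10 m
v = Zαc/n = 8·0.0073·3.0e8/8 = 2.2e6 m/s
T = 2πr/v = 1.2e-15 s = 1.2 fs

1.2 fs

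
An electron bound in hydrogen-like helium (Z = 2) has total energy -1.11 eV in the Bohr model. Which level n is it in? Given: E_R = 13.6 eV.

7

E_n = −E_R Z²/n² ⇒ n² = E_R Z²/(−E_n) = 13.6 × 2² / 1.11 ≈ 49.01
n = 7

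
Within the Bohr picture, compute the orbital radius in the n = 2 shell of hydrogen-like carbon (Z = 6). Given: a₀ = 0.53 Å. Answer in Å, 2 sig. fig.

r_n = n²a₀/Z = 2² × 0.53 / 6
    = 4 × 0.53 / 6 = 0.35 Å

0.35 Å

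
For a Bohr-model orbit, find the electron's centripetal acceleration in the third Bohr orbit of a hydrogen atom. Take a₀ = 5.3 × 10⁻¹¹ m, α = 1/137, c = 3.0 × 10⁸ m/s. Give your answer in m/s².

r = n²a₀/Z = 4.8 × 10⁻¹⁰ m, v = Zαc/n = 7.3 × 10⁵ m/s
a = v²/r = (7.3 × 10⁵)² / 4.8 × 10⁻¹⁰ = 1.1 × 10²¹ m/s²

1.1 × 10²¹ m/s²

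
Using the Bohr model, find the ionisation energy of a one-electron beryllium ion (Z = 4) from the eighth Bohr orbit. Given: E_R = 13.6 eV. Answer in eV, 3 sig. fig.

E_n = −E_R·Z²/n² = −13.6 × 4²/8² eV = -3.40 eV
Ionisation energy = −E_n = 3.40 eV

3.40 eV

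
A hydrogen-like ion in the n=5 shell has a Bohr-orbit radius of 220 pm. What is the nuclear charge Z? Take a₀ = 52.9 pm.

6

r_n = n²a₀/Z ⇒ Z = n²a₀/r = 5² × 52.9 / 220 ≈ 6.01
Z = 6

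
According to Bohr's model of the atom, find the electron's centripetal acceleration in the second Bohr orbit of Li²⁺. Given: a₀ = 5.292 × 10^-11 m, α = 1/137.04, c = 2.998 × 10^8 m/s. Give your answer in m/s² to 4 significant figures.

1.526 × 10^23 m/s²

r = n²a₀/Z = 7.056 × 10^-11 m, v = Zαc/n = 3.282 × 10^6 m/s
a = v²/r = (3.282 × 10^6)² / 7.056 × 10^-11 = 1.526 × 10^23 m/s²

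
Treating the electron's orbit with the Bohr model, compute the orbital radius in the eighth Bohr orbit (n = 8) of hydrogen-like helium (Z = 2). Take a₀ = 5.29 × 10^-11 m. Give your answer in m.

r_n = n²a₀/Z = 8² × 5.29 × 10^-11 / 2
    = 64 × 5.29 × 10^-11 / 2 = 1.69 × 10^-9 m

1.69 × 10^-9 m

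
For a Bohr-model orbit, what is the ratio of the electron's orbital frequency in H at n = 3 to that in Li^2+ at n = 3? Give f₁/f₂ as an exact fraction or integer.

1/9

f ∝ Z^2 · n^-3
f₁/f₂ = (1/3)^2 · (3/3)^-3 = 1/9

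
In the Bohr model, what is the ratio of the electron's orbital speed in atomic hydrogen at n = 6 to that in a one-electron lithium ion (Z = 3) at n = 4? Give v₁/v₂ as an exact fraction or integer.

v ∝ Z^1 · n^-1
v₁/v₂ = (1/3)^1 · (6/4)^-1 = 2/9

2/9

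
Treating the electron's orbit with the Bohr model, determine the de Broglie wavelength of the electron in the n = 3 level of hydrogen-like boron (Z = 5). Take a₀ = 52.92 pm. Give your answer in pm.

The Bohr quantisation condition is nλ = 2πr_n.
r_n = n²a₀/Z = 95.26 pm
λ = 2πr_n/n = 2π·95.26/3 = 199.5 pm

199.5 pm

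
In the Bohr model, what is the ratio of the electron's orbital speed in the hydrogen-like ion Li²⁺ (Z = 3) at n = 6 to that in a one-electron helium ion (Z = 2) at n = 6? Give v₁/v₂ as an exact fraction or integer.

v ∝ Z^1 · n^-1
v₁/v₂ = (3/2)^1 · (6/6)^-1 = 3/2

3/2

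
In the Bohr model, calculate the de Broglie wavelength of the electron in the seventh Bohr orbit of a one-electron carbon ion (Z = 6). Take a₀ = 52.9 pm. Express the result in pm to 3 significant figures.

The Bohr quantisation condition is nλ = 2πr_n.
r_n = n²a₀/Z = 432 pm
λ = 2πr_n/n = 2π·432/7 = 388 pm

388 pm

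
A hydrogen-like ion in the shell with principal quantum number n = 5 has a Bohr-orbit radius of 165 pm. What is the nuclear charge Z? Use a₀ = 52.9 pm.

8

r_n = n²a₀/Z ⇒ Z = n²a₀/r = 5² × 52.9 / 165 ≈ 8.02
Z = 8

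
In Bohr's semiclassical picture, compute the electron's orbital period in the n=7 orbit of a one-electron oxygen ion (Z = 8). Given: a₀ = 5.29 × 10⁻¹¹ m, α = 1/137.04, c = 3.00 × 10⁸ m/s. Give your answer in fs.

r = n²a₀/Z = 7²·5.29 × 10⁻¹¹/8 = 3.24 × 10⁻¹⁰ m
v = Zαc/n = 8·0.00730·3.00 × 10⁸/7 = 2.50 × 10⁶ m/s
T = 2πr/v = 8.14 × 10⁻¹⁶ s = 0.814 fs

0.814 fs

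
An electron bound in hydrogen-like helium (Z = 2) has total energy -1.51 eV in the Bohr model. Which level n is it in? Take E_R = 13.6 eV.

6

E_n = −E_R Z²/n² ⇒ n² = E_R Z²/(−E_n) = 13.6 × 2² / 1.51 ≈ 36.03
n = 6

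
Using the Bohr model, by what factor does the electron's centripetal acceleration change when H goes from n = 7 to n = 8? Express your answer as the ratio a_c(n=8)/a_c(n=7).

a_c ∝ Z^3 · n^-4; with Z fixed, a_c ∝ n^-4.
a_c(n=8)/a_c(n=7) = (8/7)^-4 = 2401/4096

2401/4096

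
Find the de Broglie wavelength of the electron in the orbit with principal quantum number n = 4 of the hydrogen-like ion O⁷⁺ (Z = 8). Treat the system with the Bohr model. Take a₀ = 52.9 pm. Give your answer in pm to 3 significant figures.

166 pm

The Bohr quantisation condition is nλ = 2πr_n.
r_n = n²a₀/Z = 106 pm
λ = 2πr_n/n = 2π·106/4 = 166 pm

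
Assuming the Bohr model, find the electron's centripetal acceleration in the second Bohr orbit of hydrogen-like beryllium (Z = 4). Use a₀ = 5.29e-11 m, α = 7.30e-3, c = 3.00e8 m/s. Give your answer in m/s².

r = n²a₀/Z = 5.29e-11 m, v = Zαc/n = 4.38e6 m/s
a = v²/r = (4.38e6)² / 5.29e-11 = 3.63e23 m/s²

3.63e23 m/s²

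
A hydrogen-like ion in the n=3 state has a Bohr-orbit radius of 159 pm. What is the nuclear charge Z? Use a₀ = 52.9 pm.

3

r_n = n²a₀/Z ⇒ Z = n²a₀/r = 3² × 52.9 / 159 ≈ 2.99
Z = 3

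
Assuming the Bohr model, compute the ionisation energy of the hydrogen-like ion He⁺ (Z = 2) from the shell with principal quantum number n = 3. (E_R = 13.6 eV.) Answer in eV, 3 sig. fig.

6.04 eV

E_n = −E_R·Z²/n² = −13.6 × 2²/3² eV = -6.04 eV
Ionisation energy = −E_n = 6.04 eV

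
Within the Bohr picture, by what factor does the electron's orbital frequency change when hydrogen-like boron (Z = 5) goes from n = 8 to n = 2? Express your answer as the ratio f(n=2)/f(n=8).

64

f ∝ Z^2 · n^-3; with Z fixed, f ∝ n^-3.
f(n=2)/f(n=8) = (2/8)^-3 = 64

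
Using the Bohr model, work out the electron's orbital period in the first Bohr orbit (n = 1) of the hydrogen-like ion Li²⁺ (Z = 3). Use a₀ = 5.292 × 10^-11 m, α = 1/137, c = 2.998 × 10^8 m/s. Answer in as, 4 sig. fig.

16.88 as

r = n²a₀/Z = 1²·5.292 × 10^-11/3 = 1.764 × 10^-11 m
v = Zαc/n = 3·0.007299·2.998 × 10^8/1 = 6.565 × 10^6 m/s
T = 2πr/v = 1.688 × 10^-17 s = 16.88 as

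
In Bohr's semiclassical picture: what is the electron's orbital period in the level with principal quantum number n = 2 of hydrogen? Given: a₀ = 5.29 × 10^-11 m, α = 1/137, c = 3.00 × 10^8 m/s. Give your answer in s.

r = n²a₀/Z = 2²·5.29 × 10^-11/1 = 2.12 × 10^-10 m
v = Zαc/n = 1·0.00730·3.00 × 10^8/2 = 1.09 × 10^6 m/s
T = 2πr/v = 1.21 × 10^-15 s

1.21 × 10^-15 s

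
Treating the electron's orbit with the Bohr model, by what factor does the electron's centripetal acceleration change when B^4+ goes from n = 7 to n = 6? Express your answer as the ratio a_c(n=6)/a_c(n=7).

2401/1296

a_c ∝ Z^3 · n^-4; with Z fixed, a_c ∝ n^-4.
a_c(n=6)/a_c(n=7) = (6/7)^-4 = 2401/1296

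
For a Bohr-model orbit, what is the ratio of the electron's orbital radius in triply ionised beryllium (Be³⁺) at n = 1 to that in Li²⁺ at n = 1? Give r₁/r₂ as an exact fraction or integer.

3/4

r ∝ Z^-1 · n^2
r₁/r₂ = (4/3)^-1 · (1/1)^2 = 3/4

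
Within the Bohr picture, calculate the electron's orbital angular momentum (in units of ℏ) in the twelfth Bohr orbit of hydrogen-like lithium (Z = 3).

12

L_n = nℏ, so L/ℏ = n = 12.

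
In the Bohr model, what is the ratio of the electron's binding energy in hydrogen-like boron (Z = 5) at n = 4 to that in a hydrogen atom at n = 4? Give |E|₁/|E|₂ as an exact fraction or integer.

25

|E| ∝ Z^2 · n^-2
|E|₁/|E|₂ = (5/1)^2 · (4/4)^-2 = 25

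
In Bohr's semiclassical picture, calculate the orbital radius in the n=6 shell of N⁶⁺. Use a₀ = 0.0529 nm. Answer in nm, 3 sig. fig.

0.272 nm

r_n = n²a₀/Z = 6² × 0.0529 / 7
    = 36 × 0.0529 / 7 = 0.272 nm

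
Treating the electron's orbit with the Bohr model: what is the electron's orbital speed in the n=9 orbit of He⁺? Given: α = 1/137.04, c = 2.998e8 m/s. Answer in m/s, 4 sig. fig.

v_n = Zαc/n = 2 × 0.007297 × 2.998e8 / 9
    = 4.862e5 m/s

4.862e5 m/s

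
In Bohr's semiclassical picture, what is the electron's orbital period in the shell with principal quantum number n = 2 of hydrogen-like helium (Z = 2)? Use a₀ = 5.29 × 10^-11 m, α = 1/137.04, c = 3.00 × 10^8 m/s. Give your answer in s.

3.04 × 10^-16 s

r = n²a₀/Z = 2²·5.29 × 10^-11/2 = 1.06 × 10^-10 m
v = Zαc/n = 2·0.00730·3.00 × 10^8/2 = 2.19 × 10^6 m/s
T = 2πr/v = 3.04 × 10^-16 s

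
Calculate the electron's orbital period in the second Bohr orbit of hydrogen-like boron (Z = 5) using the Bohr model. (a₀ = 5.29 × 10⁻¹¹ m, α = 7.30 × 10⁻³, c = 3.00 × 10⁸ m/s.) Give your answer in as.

48.6 as

r = n²a₀/Z = 2²·5.29 × 10⁻¹¹/5 = 4.23 × 10⁻¹¹ m
v = Zαc/n = 5·0.00730·3.00 × 10⁸/2 = 5.47 × 10⁶ m/s
T = 2πr/v = 4.86 × 10⁻¹⁷ s = 48.6 as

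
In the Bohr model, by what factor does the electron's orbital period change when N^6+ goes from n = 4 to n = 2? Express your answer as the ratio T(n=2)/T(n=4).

1/8

T ∝ Z^-2 · n^3; with Z fixed, T ∝ n^3.
T(n=2)/T(n=4) = (2/4)^3 = 1/8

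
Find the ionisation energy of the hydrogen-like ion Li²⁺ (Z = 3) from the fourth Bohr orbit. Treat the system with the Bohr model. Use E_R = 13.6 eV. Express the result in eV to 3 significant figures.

E_n = −E_R·Z²/n² = −13.6 × 3²/4² eV = -7.65 eV
Ionisation energy = −E_n = 7.65 eV

7.65 eV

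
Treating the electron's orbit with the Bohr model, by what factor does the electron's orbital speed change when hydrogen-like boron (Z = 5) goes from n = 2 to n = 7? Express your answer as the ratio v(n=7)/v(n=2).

v ∝ Z^1 · n^-1; with Z fixed, v ∝ n^-1.
v(n=7)/v(n=2) = (7/2)^-1 = 2/7

2/7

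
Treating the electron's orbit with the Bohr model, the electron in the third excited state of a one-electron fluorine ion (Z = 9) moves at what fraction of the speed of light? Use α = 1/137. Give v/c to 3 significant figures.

v_n = Zαc/n, so v/c = Zα/n = 9 × 0.00730 / 4 = 0.0164

0.0164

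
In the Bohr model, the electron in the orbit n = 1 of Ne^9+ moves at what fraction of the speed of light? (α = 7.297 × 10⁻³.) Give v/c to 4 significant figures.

v_n = Zαc/n, so v/c = Zα/n = 10 × 0.007297 / 1 = 0.07297

0.07297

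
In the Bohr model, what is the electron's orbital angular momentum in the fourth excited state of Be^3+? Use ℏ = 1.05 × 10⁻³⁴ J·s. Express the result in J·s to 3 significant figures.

5.25 × 10⁻³⁴ J·s

L_n = nℏ = 5 × 1.05 × 10⁻³⁴ = 5.25 × 10⁻³⁴ J·s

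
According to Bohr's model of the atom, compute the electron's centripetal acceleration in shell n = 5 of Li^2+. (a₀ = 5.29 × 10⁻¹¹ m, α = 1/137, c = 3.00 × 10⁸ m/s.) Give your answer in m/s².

r = n²a₀/Z = 4.41 × 10⁻¹⁰ m, v = Zαc/n = 1.31 × 10⁶ m/s
a = v²/r = (1.31 × 10⁶)² / 4.41 × 10⁻¹⁰ = 3.92 × 10²¹ m/s²

3.92 × 10²¹ m/s²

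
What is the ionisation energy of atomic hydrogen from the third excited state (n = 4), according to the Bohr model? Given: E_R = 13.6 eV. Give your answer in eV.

E_n = −E_R·Z²/n² = −13.6 × 1²/4² eV = -0.850 eV
Ionisation energy = −E_n = 0.850 eV

0.850 eV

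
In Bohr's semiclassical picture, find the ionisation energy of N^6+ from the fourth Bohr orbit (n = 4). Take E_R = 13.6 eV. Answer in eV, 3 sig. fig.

41.6 eV

E_n = −E_R·Z²/n² = −13.6 × 7²/4² eV = -41.6 eV
Ionisation energy = −E_n = 41.6 eV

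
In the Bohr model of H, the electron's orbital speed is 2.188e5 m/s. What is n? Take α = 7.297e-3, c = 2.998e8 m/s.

v_n = Zαc/n ⇒ n = Zαc/v = 1 × 0.007297 × 2.998e8 / 2.188e5 ≈ 10.00
n = 10

10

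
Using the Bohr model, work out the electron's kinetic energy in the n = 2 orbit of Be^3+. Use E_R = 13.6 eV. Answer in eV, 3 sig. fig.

For a Coulomb orbit the virial theorem gives K = −E_n.
E_n = −E_R·Z²/n², so K = E_R·Z²/n² = 13.6 × 4²/2² = 54.4 eV

54.4 eV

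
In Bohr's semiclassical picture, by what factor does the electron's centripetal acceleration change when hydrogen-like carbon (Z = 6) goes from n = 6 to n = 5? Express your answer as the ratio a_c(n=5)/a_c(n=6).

1296/625

a_c ∝ Z^3 · n^-4; with Z fixed, a_c ∝ n^-4.
a_c(n=5)/a_c(n=6) = (5/6)^-4 = 1296/625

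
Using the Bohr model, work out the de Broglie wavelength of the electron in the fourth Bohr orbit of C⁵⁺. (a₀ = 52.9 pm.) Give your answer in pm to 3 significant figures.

222 pm

The Bohr quantisation condition is nλ = 2πr_n.
r_n = n²a₀/Z = 141 pm
λ = 2πr_n/n = 2π·141/4 = 222 pm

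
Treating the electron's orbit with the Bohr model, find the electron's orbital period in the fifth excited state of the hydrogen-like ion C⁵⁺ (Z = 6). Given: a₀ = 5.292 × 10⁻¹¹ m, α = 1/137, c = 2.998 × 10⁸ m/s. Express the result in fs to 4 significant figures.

0.9117 fs

r = n²a₀/Z = 6²·5.292 × 10⁻¹¹/6 = 3.175 × 10⁻¹⁰ m
v = Zαc/n = 6·0.007299·2.998 × 10⁸/6 = 2.188 × 10⁶ m/s
T = 2πr/v = 9.117 × 10⁻¹⁶ s = 0.9117 fs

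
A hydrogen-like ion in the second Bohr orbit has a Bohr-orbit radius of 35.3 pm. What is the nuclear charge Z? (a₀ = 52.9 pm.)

6

r_n = n²a₀/Z ⇒ Z = n²a₀/r = 2² × 52.9 / 35.3 ≈ 5.99
Z = 6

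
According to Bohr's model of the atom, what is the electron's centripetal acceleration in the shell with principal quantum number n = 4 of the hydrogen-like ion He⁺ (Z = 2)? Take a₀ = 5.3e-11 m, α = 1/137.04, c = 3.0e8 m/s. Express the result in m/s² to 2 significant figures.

2.8e21 m/s²

r = n²a₀/Z = 4.2e-10 m, v = Zαc/n = 1.1e6 m/s
a = v²/r = (1.1e6)² / 4.2e-10 = 2.8e21 m/s²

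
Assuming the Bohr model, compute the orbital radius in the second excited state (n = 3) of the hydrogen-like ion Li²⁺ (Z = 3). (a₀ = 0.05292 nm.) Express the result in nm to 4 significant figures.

0.1588 nm

r_n = n²a₀/Z = 3² × 0.05292 / 3
    = 9 × 0.05292 / 3 = 0.1588 nm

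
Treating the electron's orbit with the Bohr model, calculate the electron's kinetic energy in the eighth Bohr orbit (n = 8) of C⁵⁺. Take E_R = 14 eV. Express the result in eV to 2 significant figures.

For a Coulomb orbit the virial theorem gives K = −E_n.
E_n = −E_R·Z²/n², so K = E_R·Z²/n² = 14 × 6²/8² = 7.9 eV

7.9 eV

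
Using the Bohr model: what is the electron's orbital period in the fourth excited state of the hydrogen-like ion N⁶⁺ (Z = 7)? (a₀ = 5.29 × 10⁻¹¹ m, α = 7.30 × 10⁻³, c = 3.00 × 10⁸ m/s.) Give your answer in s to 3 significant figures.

3.87 × 10⁻¹⁶ s

r = n²a₀/Z = 5²·5.29 × 10⁻¹¹/7 = 1.89 × 10⁻¹⁰ m
v = Zαc/n = 7·0.00730·3.00 × 10⁸/5 = 3.07 × 10⁶ m/s
T = 2πr/v = 3.87 × 10⁻¹⁶ s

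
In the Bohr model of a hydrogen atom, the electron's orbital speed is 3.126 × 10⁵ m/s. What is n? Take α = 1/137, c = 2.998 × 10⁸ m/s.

7

v_n = Zαc/n ⇒ n = Zαc/v = 1 × 0.007299 × 2.998 × 10⁸ / 3.126 × 10⁵ ≈ 7.00
n = 7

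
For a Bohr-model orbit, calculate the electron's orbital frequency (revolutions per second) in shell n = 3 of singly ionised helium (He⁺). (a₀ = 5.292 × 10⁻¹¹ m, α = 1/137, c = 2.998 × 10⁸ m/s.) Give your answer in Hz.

9.750 × 10¹⁴ Hz

r = n²a₀/Z = 2.381 × 10⁻¹⁰ m, v = Zαc/n = 1.459 × 10⁶ m/s
f = v/(2πr) = 9.750 × 10¹⁴ Hz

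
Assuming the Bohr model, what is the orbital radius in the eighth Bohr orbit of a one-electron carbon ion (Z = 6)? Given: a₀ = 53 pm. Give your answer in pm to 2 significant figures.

570 pm

r_n = n²a₀/Z = 8² × 53 / 6
    = 64 × 53 / 6 = 570 pm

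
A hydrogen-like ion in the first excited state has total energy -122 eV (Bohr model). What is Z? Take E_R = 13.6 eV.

6

E_n = −E_R Z²/n² ⇒ Z² = −E_n n²/E_R = 122 × 2² / 13.6 ≈ 35.88
Z = 6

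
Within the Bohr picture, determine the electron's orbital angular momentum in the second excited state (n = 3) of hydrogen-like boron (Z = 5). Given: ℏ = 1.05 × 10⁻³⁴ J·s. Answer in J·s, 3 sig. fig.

L_n = nℏ = 3 × 1.05 × 10⁻³⁴ = 3.15 × 10⁻³⁴ J·s

3.15 × 10⁻³⁴ J·s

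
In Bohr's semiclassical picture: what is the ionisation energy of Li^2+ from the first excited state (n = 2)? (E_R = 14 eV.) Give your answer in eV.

32 eV

E_n = −E_R·Z²/n² = −14 × 3²/2² eV = -32 eV
Ionisation energy = −E_n = 32 eV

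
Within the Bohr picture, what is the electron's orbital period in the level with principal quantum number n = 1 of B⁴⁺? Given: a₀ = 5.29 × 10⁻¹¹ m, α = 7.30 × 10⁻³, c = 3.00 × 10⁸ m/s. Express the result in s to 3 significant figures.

6.07 × 10⁻¹⁸ s

r = n²a₀/Z = 1²·5.29 × 10⁻¹¹/5 = 1.06 × 10⁻¹¹ m
v = Zαc/n = 5·0.00730·3.00 × 10⁸/1 = 1.09 × 10⁷ m/s
T = 2πr/v = 6.07 × 10⁻¹⁸ s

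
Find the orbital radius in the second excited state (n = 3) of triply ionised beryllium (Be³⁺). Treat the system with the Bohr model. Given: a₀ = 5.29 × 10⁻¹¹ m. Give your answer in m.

1.19 × 10⁻¹⁰ m

r_n = n²a₀/Z = 3² × 5.29 × 10⁻¹¹ / 4
    = 9 × 5.29 × 10⁻¹¹ / 4 = 1.19 × 10⁻¹⁰ m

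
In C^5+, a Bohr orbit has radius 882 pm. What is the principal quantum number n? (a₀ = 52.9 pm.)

r_n = n²a₀/Z ⇒ n² = rZ/a₀ = 882 × 6 / 52.9 ≈ 100.04
n = 10

10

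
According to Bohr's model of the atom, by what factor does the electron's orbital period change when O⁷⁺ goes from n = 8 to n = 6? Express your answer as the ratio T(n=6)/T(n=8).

T ∝ Z^-2 · n^3; with Z fixed, T ∝ n^3.
T(n=6)/T(n=8) = (6/8)^3 = 27/64

27/64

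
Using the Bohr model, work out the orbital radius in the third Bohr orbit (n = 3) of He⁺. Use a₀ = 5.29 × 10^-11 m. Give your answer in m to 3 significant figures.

2.38 × 10^-10 m

r_n = n²a₀/Z = 3² × 5.29 × 10^-11 / 2
    = 9 × 5.29 × 10^-11 / 2 = 2.38 × 10^-10 m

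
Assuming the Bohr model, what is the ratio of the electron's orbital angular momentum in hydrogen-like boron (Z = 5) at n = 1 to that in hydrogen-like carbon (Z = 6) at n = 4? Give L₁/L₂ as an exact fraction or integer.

1/4

L = nℏ is independent of Z.
L₁/L₂ = n₁/n₂ = 1/4 = 1/4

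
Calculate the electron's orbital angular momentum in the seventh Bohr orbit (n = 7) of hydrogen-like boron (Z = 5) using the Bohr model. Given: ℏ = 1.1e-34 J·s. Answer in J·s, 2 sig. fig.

7.7e-34 J·s

L_n = nℏ = 7 × 1.1e-34 = 7.7e-34 J·s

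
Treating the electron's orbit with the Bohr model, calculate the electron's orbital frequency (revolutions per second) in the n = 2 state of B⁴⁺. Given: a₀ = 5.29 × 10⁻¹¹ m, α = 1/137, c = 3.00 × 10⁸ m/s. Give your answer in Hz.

r = n²a₀/Z = 4.23 × 10⁻¹¹ m, v = Zαc/n = 5.47 × 10⁶ m/s
f = v/(2πr) = 2.06 × 10¹⁶ Hz

2.06 × 10¹⁶ Hz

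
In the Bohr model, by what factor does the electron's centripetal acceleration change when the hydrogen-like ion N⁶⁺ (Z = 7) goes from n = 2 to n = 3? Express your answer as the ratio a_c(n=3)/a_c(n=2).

16/81

a_c ∝ Z^3 · n^-4; with Z fixed, a_c ∝ n^-4.
a_c(n=3)/a_c(n=2) = (3/2)^-4 = 16/81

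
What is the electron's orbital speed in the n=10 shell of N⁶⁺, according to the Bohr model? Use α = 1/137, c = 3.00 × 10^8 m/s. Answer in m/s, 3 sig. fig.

v_n = Zαc/n = 7 × 0.00730 × 3.00 × 10^8 / 10
    = 1.53 × 10^6 m/s

1.53 × 10^6 m/s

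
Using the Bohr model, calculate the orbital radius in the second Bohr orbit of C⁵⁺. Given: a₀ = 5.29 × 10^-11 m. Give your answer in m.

3.53 × 10^-11 m

r_n = n²a₀/Z = 2² × 5.29 × 10^-11 / 6
    = 4 × 5.29 × 10^-11 / 6 = 3.53 × 10^-11 m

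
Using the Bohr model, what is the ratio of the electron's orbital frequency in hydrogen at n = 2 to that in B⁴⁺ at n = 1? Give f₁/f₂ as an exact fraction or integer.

f ∝ Z^2 · n^-3
f₁/f₂ = (1/5)^2 · (2/1)^-3 = 1/200

1/200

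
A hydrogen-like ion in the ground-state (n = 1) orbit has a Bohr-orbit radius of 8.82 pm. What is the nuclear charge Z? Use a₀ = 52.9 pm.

6

r_n = n²a₀/Z ⇒ Z = n²a₀/r = 1² × 52.9 / 8.82 ≈ 6.00
Z = 6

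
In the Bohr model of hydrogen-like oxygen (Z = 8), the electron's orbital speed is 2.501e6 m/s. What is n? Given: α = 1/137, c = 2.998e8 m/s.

v_n = Zαc/n ⇒ n = Zαc/v = 8 × 0.007299 × 2.998e8 / 2.501e6 ≈ 7.00
n = 7

7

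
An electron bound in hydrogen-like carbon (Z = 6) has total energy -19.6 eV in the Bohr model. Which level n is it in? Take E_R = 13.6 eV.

5

E_n = −E_R Z²/n² ⇒ n² = E_R Z²/(−E_n) = 13.6 × 6² / 19.6 ≈ 24.98
n = 5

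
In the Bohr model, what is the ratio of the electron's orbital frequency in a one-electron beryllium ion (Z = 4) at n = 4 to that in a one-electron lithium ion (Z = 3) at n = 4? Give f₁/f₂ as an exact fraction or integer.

f ∝ Z^2 · n^-3
f₁/f₂ = (4/3)^2 · (4/4)^-3 = 16/9

16/9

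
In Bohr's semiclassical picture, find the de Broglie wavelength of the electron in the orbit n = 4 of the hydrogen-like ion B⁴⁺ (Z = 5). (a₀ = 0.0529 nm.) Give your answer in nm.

The Bohr quantisation condition is nλ = 2πr_n.
r_n = n²a₀/Z = 0.169 nm
λ = 2πr_n/n = 2π·0.169/4 = 0.266 nm

0.266 nm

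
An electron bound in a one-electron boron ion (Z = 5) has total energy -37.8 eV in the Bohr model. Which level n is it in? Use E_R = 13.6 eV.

3

E_n = −E_R Z²/n² ⇒ n² = E_R Z²/(−E_n) = 13.6 × 5² / 37.8 ≈ 8.99
n = 3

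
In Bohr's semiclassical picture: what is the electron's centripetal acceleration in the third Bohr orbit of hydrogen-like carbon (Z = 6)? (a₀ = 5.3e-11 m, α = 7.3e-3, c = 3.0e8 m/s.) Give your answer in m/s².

r = n²a₀/Z = 8.0e-11 m, v = Zαc/n = 4.4e6 m/s
a = v²/r = (4.4e6)² / 8.0e-11 = 2.4e23 m/s²

2.4e23 m/s²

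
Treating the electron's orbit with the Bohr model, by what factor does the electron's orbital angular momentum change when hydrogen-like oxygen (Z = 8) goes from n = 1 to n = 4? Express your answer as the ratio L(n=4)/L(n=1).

4

L = nℏ depends only on n, so L ∝ n.
L(n=4)/L(n=1) = (4/1)^1 = 4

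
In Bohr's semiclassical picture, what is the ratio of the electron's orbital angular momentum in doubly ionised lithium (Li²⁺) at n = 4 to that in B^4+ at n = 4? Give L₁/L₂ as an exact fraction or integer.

L = nℏ is independent of Z.
L₁/L₂ = n₁/n₂ = 4/4 = 1

1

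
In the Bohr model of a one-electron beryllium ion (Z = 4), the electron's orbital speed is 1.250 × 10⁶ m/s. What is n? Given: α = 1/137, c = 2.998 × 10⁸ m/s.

7

v_n = Zαc/n ⇒ n = Zαc/v = 4 × 0.007299 × 2.998 × 10⁸ / 1.250 × 10⁶ ≈ 7.00
n = 7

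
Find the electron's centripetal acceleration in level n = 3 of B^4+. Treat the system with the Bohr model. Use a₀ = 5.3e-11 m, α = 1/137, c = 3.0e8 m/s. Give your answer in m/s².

1.4e23 m/s²

r = n²a₀/Z = 9.5e-11 m, v = Zαc/n = 3.6e6 m/s
a = v²/r = (3.6e6)² / 9.5e-11 = 1.4e23 m/s²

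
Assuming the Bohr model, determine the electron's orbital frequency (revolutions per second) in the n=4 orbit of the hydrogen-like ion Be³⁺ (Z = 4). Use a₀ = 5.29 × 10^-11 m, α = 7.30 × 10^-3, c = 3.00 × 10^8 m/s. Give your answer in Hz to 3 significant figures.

1.65 × 10^15 Hz

r = n²a₀/Z = 2.12 × 10^-10 m, v = Zαc/n = 2.19 × 10^6 m/s
f = v/(2πr) = 1.65 × 10^15 Hz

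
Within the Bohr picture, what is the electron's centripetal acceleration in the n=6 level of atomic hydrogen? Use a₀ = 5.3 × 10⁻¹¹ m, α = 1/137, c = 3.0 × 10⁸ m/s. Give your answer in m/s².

r = n²a₀/Z = 1.9 × 10⁻⁹ m, v = Zαc/n = 3.6 × 10⁵ m/s
a = v²/r = (3.6 × 10⁵)² / 1.9 × 10⁻⁹ = 7.0 × 10¹⁹ m/s²

7.0 × 10¹⁹ m/s²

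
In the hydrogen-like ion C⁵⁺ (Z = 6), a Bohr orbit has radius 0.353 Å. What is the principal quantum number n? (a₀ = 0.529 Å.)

r_n = n²a₀/Z ⇒ n² = rZ/a₀ = 0.353 × 6 / 0.529 ≈ 4.00
n = 2

2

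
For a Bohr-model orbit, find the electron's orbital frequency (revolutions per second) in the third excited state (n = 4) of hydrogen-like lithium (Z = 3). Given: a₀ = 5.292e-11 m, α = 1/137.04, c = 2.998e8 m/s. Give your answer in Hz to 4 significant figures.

r = n²a₀/Z = 2.822e-10 m, v = Zαc/n = 1.641e6 m/s
f = v/(2πr) = 9.252e14 Hz

9.252e14 Hz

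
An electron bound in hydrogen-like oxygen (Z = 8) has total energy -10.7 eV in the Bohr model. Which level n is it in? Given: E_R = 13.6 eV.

E_n = −E_R Z²/n² ⇒ n² = E_R Z²/(−E_n) = 13.6 × 8² / 10.7 ≈ 81.35
n = 9

9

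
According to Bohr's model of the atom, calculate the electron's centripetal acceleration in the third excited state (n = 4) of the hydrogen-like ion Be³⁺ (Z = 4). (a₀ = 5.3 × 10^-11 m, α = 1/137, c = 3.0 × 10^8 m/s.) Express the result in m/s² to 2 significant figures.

r = n²a₀/Z = 2.1 × 10^-10 m, v = Zαc/n = 2.2 × 10^6 m/s
a = v²/r = (2.2 × 10^6)² / 2.1 × 10^-10 = 2.3 × 10^22 m/s²

2.3 × 10^22 m/s²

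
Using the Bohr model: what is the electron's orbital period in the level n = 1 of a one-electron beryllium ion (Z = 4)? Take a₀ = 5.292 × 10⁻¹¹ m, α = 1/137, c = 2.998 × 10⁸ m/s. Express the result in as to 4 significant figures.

r = n²a₀/Z = 1²·5.292 × 10⁻¹¹/4 = 1.323 × 10⁻¹¹ m
v = Zαc/n = 4·0.007299·2.998 × 10⁸/1 = 8.753 × 10⁶ m/s
T = 2πr/v = 9.497 × 10⁻¹⁸ s = 9.497 as

9.497 as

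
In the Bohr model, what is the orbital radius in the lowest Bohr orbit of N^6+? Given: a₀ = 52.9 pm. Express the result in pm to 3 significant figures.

r_n = n²a₀/Z = 1² × 52.9 / 7
    = 1 × 52.9 / 7 = 7.56 pm

7.56 pm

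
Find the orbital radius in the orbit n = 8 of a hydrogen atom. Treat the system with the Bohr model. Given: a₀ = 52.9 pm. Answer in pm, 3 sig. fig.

3390 pm

r_n = n²a₀/Z = 8² × 52.9 / 1
    = 64 × 52.9 / 1 = 3390 pm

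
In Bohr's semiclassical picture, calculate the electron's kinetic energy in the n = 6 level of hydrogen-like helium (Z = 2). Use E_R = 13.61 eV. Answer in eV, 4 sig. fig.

For a Coulomb orbit the virial theorem gives K = −E_n.
E_n = −E_R·Z²/n², so K = E_R·Z²/n² = 13.61 × 2²/6² = 1.512 eV

1.512 eV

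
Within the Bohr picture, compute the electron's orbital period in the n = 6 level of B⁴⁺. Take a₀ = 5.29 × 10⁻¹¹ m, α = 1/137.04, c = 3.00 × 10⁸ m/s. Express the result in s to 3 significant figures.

r = n²a₀/Z = 6²·5.29 × 10⁻¹¹/5 = 3.81 × 10⁻¹⁰ m
v = Zαc/n = 5·0.00730·3.00 × 10⁸/6 = 1.82 × 10⁶ m/s
T = 2πr/v = 1.31 × 10⁻¹⁵ s

1.31 × 10⁻¹⁵ s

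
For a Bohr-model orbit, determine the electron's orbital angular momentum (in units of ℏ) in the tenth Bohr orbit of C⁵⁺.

10

L_n = nℏ, so L/ℏ = n = 10.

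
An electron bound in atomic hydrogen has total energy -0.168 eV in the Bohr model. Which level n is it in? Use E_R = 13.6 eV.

9

E_n = −E_R Z²/n² ⇒ n² = E_R Z²/(−E_n) = 13.6 × 1² / 0.168 ≈ 80.95
n = 9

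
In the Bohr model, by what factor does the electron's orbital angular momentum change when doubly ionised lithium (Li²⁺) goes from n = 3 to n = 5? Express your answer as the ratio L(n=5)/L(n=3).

5/3

L = nℏ depends only on n, so L ∝ n.
L(n=5)/L(n=3) = (5/3)^1 = 5/3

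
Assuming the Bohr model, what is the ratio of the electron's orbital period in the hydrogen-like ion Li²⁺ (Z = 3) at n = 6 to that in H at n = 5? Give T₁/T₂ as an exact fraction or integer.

T ∝ Z^-2 · n^3
T₁/T₂ = (3/1)^-2 · (6/5)^3 = 24/125

24/125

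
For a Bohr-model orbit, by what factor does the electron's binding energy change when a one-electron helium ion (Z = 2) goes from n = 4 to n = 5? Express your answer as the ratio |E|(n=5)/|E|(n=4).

|E| ∝ Z^2 · n^-2; with Z fixed, |E| ∝ n^-2.
|E|(n=5)/|E|(n=4) = (5/4)^-2 = 16/25

16/25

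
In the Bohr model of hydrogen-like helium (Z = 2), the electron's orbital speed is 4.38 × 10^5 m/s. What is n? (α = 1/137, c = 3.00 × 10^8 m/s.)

v_n = Zαc/n ⇒ n = Zαc/v = 2 × 0.00730 × 3.00 × 10^8 / 4.38 × 10^5 ≈ 10.00
n = 10

10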